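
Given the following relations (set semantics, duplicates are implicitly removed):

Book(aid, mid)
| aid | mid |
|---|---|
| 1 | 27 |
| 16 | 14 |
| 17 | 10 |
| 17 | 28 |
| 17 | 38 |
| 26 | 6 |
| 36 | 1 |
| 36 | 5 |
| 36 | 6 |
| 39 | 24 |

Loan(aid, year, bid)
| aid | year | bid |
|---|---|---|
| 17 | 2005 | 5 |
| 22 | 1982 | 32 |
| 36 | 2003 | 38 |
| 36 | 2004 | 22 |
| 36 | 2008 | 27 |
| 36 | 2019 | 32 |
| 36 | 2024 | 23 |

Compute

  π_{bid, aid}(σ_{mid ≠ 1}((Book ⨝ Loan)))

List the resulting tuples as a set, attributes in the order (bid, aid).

{(22, 36), (23, 36), (27, 36), (32, 36), (38, 36), (5, 17)}

Book ⋈ Loan (natural join on aid): {(17, 10, 2005, 5), (17, 28, 2005, 5), (17, 38, 2005, 5), (36, 1, 2003, 38), (36, 1, 2004, 22), (36, 1, 2008, 27), (36, 1, 2019, 32), (36, 1, 2024, 23), (36, 5, 2003, 38), (36, 5, 2004, 22), (36, 5, 2008, 27), (36, 5, 2019, 32), (36, 5, 2024, 23), (36, 6, 2003, 38), (36, 6, 2004, 22), (36, 6, 2008, 27), (36, 6, 2019, 32), (36, 6, 2024, 23)}
Apply σ_{mid ≠ 1}; surviving tuples: {(17, 10, 2005, 5), (17, 28, 2005, 5), (17, 38, 2005, 5), (36, 5, 2003, 38), (36, 5, 2004, 22), (36, 5, 2008, 27), (36, 5, 2019, 32), (36, 5, 2024, 23), (36, 6, 2003, 38), (36, 6, 2004, 22), (36, 6, 2008, 27), (36, 6, 2019, 32), (36, 6, 2024, 23)}
Keep only column(s) bid, aid (7 duplicate(s) eliminated): {(22, 36), (23, 36), (27, 36), (32, 36), (38, 36), (5, 17)}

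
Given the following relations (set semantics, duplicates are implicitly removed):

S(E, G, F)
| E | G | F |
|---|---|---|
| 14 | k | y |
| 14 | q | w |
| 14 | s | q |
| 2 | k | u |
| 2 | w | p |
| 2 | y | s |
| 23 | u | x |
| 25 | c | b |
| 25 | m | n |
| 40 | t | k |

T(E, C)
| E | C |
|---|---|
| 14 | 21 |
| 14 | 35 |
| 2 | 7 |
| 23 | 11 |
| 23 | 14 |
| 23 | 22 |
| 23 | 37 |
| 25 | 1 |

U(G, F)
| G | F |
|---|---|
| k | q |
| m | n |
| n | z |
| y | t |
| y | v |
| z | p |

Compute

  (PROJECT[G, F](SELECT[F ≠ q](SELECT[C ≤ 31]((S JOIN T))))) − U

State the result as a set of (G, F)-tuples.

Natural join on E: {(14, k, y, 21), (14, k, y, 35), (14, q, w, 21), (14, q, w, 35), (14, s, q, 21), (14, s, q, 35), (2, k, u, 7), (2, w, p, 7), (2, y, s, 7), (23, u, x, 11), (23, u, x, 14), (23, u, x, 22), (23, u, x, 37), (25, c, b, 1), (25, m, n, 1)}
Selection C ≤ 31: {(14, k, y, 21), (14, q, w, 21), (14, s, q, 21), (2, k, u, 7), (2, w, p, 7), (2, y, s, 7), (23, u, x, 11), (23, u, x, 14), (23, u, x, 22), (25, c, b, 1), (25, m, n, 1)}
Selection F ≠ q: {(14, k, y, 21), (14, q, w, 21), (2, k, u, 7), (2, w, p, 7), (2, y, s, 7), (23, u, x, 11), (23, u, x, 14), (23, u, x, 22), (25, c, b, 1), (25, m, n, 1)}
π[G, F]: project onto (G, F) (2 duplicate(s) eliminated) → {(c, b), (k, u), (k, y), (m, n), (q, w), (u, x), (w, p), (y, s)}
Set difference of the two operands is {(c, b), (k, u), (k, y), (q, w), (u, x), (w, p), (y, s)}.

{(c, b), (k, u), (k, y), (q, w), (u, x), (w, p), (y, s)}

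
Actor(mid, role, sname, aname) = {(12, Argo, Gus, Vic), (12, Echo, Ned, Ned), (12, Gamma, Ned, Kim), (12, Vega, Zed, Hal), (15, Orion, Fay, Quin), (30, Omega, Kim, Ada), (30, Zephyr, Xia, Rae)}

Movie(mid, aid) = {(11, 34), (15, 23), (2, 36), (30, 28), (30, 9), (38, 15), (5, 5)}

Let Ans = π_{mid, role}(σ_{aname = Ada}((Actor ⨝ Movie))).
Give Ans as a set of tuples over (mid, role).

Actor ⋈ Movie (natural join on mid): {(15, Orion, Fay, Quin, 23), (30, Omega, Kim, Ada, 28), (30, Omega, Kim, Ada, 9), (30, Zephyr, Xia, Rae, 28), (30, Zephyr, Xia, Rae, 9)}
Selection aname = Ada: {(30, Omega, Kim, Ada, 28), (30, Omega, Kim, Ada, 9)}
Keep only column(s) mid, role (1 duplicate(s) eliminated): {(30, Omega)}

{(30, Omega)}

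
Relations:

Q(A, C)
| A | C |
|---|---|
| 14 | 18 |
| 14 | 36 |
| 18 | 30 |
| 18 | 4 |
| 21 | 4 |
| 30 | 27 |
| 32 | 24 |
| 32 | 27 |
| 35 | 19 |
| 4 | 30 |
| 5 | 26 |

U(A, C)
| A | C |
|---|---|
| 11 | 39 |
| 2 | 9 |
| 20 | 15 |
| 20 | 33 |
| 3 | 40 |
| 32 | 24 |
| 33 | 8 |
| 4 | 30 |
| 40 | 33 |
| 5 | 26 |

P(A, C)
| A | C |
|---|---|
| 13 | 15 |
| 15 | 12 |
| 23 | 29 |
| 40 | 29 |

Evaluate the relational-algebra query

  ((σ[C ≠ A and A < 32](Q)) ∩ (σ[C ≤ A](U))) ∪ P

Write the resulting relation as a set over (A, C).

Selection C ≠ A and A < 32: {(14, 18), (14, 36), (18, 30), (18, 4), (21, 4), (30, 27), (4, 30), (5, 26)}
Selection C ≤ A: {(20, 15), (32, 24), (33, 8), (40, 33)}
Set intersection of the two operands is {}.
Set union of the two operands is {(13, 15), (15, 12), (23, 29), (40, 29)}.

{(13, 15), (15, 12), (23, 29), (40, 29)}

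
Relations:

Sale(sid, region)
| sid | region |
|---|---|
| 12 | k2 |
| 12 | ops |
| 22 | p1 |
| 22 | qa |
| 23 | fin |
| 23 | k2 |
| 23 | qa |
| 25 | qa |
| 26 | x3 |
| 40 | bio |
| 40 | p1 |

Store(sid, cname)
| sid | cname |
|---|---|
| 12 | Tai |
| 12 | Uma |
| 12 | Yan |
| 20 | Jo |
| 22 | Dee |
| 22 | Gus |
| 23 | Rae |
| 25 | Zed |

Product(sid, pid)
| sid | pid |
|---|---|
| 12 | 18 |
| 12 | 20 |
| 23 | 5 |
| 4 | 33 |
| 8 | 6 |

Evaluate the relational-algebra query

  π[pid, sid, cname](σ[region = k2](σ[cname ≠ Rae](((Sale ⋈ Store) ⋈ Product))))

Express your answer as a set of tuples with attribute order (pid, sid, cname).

{(18, 12, Tai), (18, 12, Uma), (18, 12, Yan), (20, 12, Tai), (20, 12, Uma), (20, 12, Yan)}

Sale ⋈ Store (natural join on sid): {(12, k2, Tai), (12, k2, Uma), (12, k2, Yan), (12, ops, Tai), (12, ops, Uma), (12, ops, Yan), (22, p1, Dee), (22, p1, Gus), (22, qa, Dee), (22, qa, Gus), (23, fin, Rae), (23, k2, Rae), (23, qa, Rae), (25, qa, Zed)}
(Sale ⋈ Store) ⋈ Product (natural join on sid): {(12, k2, Tai, 18), (12, k2, Tai, 20), (12, k2, Uma, 18), (12, k2, Uma, 20), (12, k2, Yan, 18), (12, k2, Yan, 20), (12, ops, Tai, 18), (12, ops, Tai, 20), (12, ops, Uma, 18), (12, ops, Uma, 20), (12, ops, Yan, 18), (12, ops, Yan, 20), (23, fin, Rae, 5), (23, k2, Rae, 5), (23, qa, Rae, 5)}
Selection cname ≠ Rae: {(12, k2, Tai, 18), (12, k2, Tai, 20), (12, k2, Uma, 18), (12, k2, Uma, 20), (12, k2, Yan, 18), (12, k2, Yan, 20), (12, ops, Tai, 18), (12, ops, Tai, 20), (12, ops, Uma, 18), (12, ops, Uma, 20), (12, ops, Yan, 18), (12, ops, Yan, 20)}
Selection region = k2: {(12, k2, Tai, 18), (12, k2, Tai, 20), (12, k2, Uma, 18), (12, k2, Uma, 20), (12, k2, Yan, 18), (12, k2, Yan, 20)}
Keep only column(s) pid, sid, cname: {(18, 12, Tai), (18, 12, Uma), (18, 12, Yan), (20, 12, Tai), (20, 12, Uma), (20, 12, Yan)}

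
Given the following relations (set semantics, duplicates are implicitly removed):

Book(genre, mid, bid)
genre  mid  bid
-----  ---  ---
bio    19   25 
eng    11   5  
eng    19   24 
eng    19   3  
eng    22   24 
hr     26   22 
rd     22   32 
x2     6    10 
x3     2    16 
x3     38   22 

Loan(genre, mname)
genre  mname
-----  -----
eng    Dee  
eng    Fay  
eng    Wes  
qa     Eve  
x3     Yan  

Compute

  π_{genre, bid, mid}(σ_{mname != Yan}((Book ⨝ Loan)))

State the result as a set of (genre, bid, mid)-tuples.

Natural join on genre: {(eng, 11, 5, Dee), (eng, 11, 5, Fay), (eng, 11, 5, Wes), (eng, 19, 24, Dee), (eng, 19, 24, Fay), (eng, 19, 24, Wes), (eng, 19, 3, Dee), (eng, 19, 3, Fay), (eng, 19, 3, Wes), (eng, 22, 24, Dee), (eng, 22, 24, Fay), (eng, 22, 24, Wes), (x3, 2, 16, Yan), (x3, 38, 22, Yan)}
σ[mname != Yan]: keep tuples satisfying mname != Yan → {(eng, 11, 5, Dee), (eng, 11, 5, Fay), (eng, 11, 5, Wes), (eng, 19, 24, Dee), (eng, 19, 24, Fay), (eng, 19, 24, Wes), (eng, 19, 3, Dee), (eng, 19, 3, Fay), (eng, 19, 3, Wes), (eng, 22, 24, Dee), (eng, 22, 24, Fay), (eng, 22, 24, Wes)}
π_{genre, bid, mid} gives {(eng, 24, 19), (eng, 24, 22), (eng, 3, 19), (eng, 5, 11)} (8 duplicate(s) eliminated).

{(eng, 24, 19), (eng, 24, 22), (eng, 3, 19), (eng, 5, 11)}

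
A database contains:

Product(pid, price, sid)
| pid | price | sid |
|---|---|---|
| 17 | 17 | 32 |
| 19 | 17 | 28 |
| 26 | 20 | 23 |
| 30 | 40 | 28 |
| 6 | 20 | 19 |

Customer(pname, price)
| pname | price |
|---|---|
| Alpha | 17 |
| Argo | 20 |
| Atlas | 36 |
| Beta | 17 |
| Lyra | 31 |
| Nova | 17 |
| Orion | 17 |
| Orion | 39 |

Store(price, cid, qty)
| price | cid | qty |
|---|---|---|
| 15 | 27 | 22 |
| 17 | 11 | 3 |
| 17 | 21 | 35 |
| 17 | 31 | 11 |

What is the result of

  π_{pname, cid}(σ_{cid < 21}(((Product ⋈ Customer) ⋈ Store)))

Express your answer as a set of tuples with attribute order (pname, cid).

{(Alpha, 11), (Beta, 11), (Nova, 11), (Orion, 11)}

Product ⋈ Customer (natural join on price): {(17, 17, 32, Alpha), (17, 17, 32, Beta), (17, 17, 32, Nova), (17, 17, 32, Orion), (19, 17, 28, Alpha), (19, 17, 28, Beta), (19, 17, 28, Nova), (19, 17, 28, Orion), (26, 20, 23, Argo), (6, 20, 19, Argo)}
(Product ⋈ Customer) ⋈ Store (natural join on price): {(17, 17, 32, Alpha, 11, 3), (17, 17, 32, Alpha, 21, 35), (17, 17, 32, Alpha, 31, 11), (17, 17, 32, Beta, 11, 3), (17, 17, 32, Beta, 21, 35), (17, 17, 32, Beta, 31, 11), (17, 17, 32, Nova, 11, 3), (17, 17, 32, Nova, 21, 35), (17, 17, 32, Nova, 31, 11), (17, 17, 32, Orion, 11, 3), (17, 17, 32, Orion, 21, 35), (17, 17, 32, Orion, 31, 11), (19, 17, 28, Alpha, 11, 3), (19, 17, 28, Alpha, 21, 35), (19, 17, 28, Alpha, 31, 11), (19, 17, 28, Beta, 11, 3), (19, 17, 28, Beta, 21, 35), (19, 17, 28, Beta, 31, 11), (19, 17, 28, Nova, 11, 3), (19, 17, 28, Nova, 21, 35), (19, 17, 28, Nova, 31, 11), (19, 17, 28, Orion, 11, 3), (19, 17, 28, Orion, 21, 35), (19, 17, 28, Orion, 31, 11)}
Apply σ_{cid < 21}; surviving tuples: {(17, 17, 32, Alpha, 11, 3), (17, 17, 32, Beta, 11, 3), (17, 17, 32, Nova, 11, 3), (17, 17, 32, Orion, 11, 3), (19, 17, 28, Alpha, 11, 3), (19, 17, 28, Beta, 11, 3), (19, 17, 28, Nova, 11, 3), (19, 17, 28, Orion, 11, 3)}
π_{pname, cid} gives {(Alpha, 11), (Beta, 11), (Nova, 11), (Orion, 11)} (4 duplicate(s) eliminated).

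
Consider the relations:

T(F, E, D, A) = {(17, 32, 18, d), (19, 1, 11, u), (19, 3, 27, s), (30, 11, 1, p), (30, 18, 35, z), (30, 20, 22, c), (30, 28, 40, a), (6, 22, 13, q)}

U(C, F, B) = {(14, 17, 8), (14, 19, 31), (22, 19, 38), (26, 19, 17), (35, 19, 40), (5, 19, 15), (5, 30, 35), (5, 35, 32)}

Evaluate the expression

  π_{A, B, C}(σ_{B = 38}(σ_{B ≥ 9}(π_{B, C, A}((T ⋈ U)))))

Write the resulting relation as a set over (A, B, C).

{(s, 38, 22), (u, 38, 22)}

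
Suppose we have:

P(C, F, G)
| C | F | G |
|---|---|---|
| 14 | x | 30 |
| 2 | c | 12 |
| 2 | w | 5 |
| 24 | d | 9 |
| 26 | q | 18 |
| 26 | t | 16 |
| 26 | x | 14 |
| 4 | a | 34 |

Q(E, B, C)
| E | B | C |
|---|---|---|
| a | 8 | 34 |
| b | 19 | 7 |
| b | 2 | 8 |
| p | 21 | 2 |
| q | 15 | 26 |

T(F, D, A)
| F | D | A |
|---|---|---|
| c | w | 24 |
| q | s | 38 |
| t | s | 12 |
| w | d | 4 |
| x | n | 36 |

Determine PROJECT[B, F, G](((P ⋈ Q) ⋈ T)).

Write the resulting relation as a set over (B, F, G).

Natural join on C: {(2, c, 12, p, 21), (2, w, 5, p, 21), (26, q, 18, q, 15), (26, t, 16, q, 15), (26, x, 14, q, 15)}
Natural join on F: {(2, c, 12, p, 21, w, 24), (2, w, 5, p, 21, d, 4), (26, q, 18, q, 15, s, 38), (26, t, 16, q, 15, s, 12), (26, x, 14, q, 15, n, 36)}
π_{B, F, G} gives {(15, q, 18), (15, t, 16), (15, x, 14), (21, c, 12), (21, w, 5)}.

{(15, q, 18), (15, t, 16), (15, x, 14), (21, c, 12), (21, w, 5)}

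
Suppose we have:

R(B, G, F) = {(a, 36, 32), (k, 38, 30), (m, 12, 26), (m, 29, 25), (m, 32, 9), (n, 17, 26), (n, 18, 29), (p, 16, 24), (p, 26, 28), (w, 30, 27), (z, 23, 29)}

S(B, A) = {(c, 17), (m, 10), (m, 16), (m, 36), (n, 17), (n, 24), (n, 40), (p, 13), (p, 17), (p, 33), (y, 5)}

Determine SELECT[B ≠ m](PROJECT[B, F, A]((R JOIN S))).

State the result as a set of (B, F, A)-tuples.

{(n, 26, 17), (n, 26, 24), (n, 26, 40), (n, 29, 17), (n, 29, 24), (n, 29, 40), (p, 24, 13), (p, 24, 17), (p, 24, 33), (p, 28, 13), (p, 28, 17), (p, 28, 33)}

R ⋈ S (natural join on B): {(m, 12, 26, 10), (m, 12, 26, 16), (m, 12, 26, 36), (m, 29, 25, 10), (m, 29, 25, 16), (m, 29, 25, 36), (m, 32, 9, 10), (m, 32, 9, 16), (m, 32, 9, 36), (n, 17, 26, 17), (n, 17, 26, 24), (n, 17, 26, 40), (n, 18, 29, 17), (n, 18, 29, 24), (n, 18, 29, 40), (p, 16, 24, 13), (p, 16, 24, 17), (p, 16, 24, 33), (p, 26, 28, 13), (p, 26, 28, 17), (p, 26, 28, 33)}
Keep only column(s) B, F, A: {(m, 25, 10), (m, 25, 16), (m, 25, 36), (m, 26, 10), (m, 26, 16), (m, 26, 36), (m, 9, 10), (m, 9, 16), (m, 9, 36), (n, 26, 17), (n, 26, 24), (n, 26, 40), (n, 29, 17), (n, 29, 24), (n, 29, 40), (p, 24, 13), (p, 24, 17), (p, 24, 33), (p, 28, 13), (p, 28, 17), (p, 28, 33)}
Apply σ_{B ≠ m}; surviving tuples: {(n, 26, 17), (n, 26, 24), (n, 26, 40), (n, 29, 17), (n, 29, 24), (n, 29, 40), (p, 24, 13), (p, 24, 17), (p, 24, 33), (p, 28, 13), (p, 28, 17), (p, 28, 33)}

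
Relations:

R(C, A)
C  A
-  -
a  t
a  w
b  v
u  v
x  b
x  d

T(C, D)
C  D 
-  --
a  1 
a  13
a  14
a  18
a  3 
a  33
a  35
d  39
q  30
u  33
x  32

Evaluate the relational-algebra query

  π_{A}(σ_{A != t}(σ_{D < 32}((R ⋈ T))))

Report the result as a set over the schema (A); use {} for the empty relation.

R ⋈ T (natural join on C): {(a, t, 1), (a, t, 13), (a, t, 14), (a, t, 18), (a, t, 3), (a, t, 33), (a, t, 35), (a, w, 1), (a, w, 13), (a, w, 14), (a, w, 18), (a, w, 3), (a, w, 33), (a, w, 35), (u, v, 33), (x, b, 32), (x, d, 32)}
Apply σ_{D < 32}; surviving tuples: {(a, t, 1), (a, t, 13), (a, t, 14), (a, t, 18), (a, t, 3), (a, w, 1), (a, w, 13), (a, w, 14), (a, w, 18), (a, w, 3)}
Apply σ_{A != t}; surviving tuples: {(a, w, 1), (a, w, 13), (a, w, 14), (a, w, 18), (a, w, 3)}
π[A]: project onto (A) (4 duplicate(s) eliminated) → {w}

{w}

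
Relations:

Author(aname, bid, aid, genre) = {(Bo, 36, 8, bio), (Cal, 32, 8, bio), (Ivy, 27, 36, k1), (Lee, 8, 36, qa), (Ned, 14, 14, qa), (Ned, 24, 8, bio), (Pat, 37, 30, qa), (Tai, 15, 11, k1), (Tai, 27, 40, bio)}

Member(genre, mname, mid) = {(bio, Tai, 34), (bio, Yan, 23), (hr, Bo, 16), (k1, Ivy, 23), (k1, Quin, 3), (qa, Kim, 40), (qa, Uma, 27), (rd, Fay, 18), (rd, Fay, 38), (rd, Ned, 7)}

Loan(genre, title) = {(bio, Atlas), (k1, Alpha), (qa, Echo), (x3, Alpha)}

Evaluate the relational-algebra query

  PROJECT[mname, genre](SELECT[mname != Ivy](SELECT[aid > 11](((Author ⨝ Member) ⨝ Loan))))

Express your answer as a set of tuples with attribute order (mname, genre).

{(Kim, qa), (Quin, k1), (Tai, bio), (Uma, qa), (Yan, bio)}

Joining Author and Member on genre yields {(Bo, 36, 8, bio, Tai, 34), (Bo, 36, 8, bio, Yan, 23), (Cal, 32, 8, bio, Tai, 34), (Cal, 32, 8, bio, Yan, 23), (Ivy, 27, 36, k1, Ivy, 23), (Ivy, 27, 36, k1, Quin, 3), (Lee, 8, 36, qa, Kim, 40), (Lee, 8, 36, qa, Uma, 27), (Ned, 14, 14, qa, Kim, 40), (Ned, 14, 14, qa, Uma, 27), (Ned, 24, 8, bio, Tai, 34), (Ned, 24, 8, bio, Yan, 23), (Pat, 37, 30, qa, Kim, 40), (Pat, 37, 30, qa, Uma, 27), (Tai, 15, 11, k1, Ivy, 23), (Tai, 15, 11, k1, Quin, 3), (Tai, 27, 40, bio, Tai, 34), (Tai, 27, 40, bio, Yan, 23)}.
Joining (Author ⨝ Member) and Loan on genre yields {(Bo, 36, 8, bio, Tai, 34, Atlas), (Bo, 36, 8, bio, Yan, 23, Atlas), (Cal, 32, 8, bio, Tai, 34, Atlas), (Cal, 32, 8, bio, Yan, 23, Atlas), (Ivy, 27, 36, k1, Ivy, 23, Alpha), (Ivy, 27, 36, k1, Quin, 3, Alpha), (Lee, 8, 36, qa, Kim, 40, Echo), (Lee, 8, 36, qa, Uma, 27, Echo), (Ned, 14, 14, qa, Kim, 40, Echo), (Ned, 14, 14, qa, Uma, 27, Echo), (Ned, 24, 8, bio, Tai, 34, Atlas), (Ned, 24, 8, bio, Yan, 23, Atlas), (Pat, 37, 30, qa, Kim, 40, Echo), (Pat, 37, 30, qa, Uma, 27, Echo), (Tai, 15, 11, k1, Ivy, 23, Alpha), (Tai, 15, 11, k1, Quin, 3, Alpha), (Tai, 27, 40, bio, Tai, 34, Atlas), (Tai, 27, 40, bio, Yan, 23, Atlas)}.
Selection aid > 11: {(Ivy, 27, 36, k1, Ivy, 23, Alpha), (Ivy, 27, 36, k1, Quin, 3, Alpha), (Lee, 8, 36, qa, Kim, 40, Echo), (Lee, 8, 36, qa, Uma, 27, Echo), (Ned, 14, 14, qa, Kim, 40, Echo), (Ned, 14, 14, qa, Uma, 27, Echo), (Pat, 37, 30, qa, Kim, 40, Echo), (Pat, 37, 30, qa, Uma, 27, Echo), (Tai, 27, 40, bio, Tai, 34, Atlas), (Tai, 27, 40, bio, Yan, 23, Atlas)}
Selection mname != Ivy: {(Ivy, 27, 36, k1, Quin, 3, Alpha), (Lee, 8, 36, qa, Kim, 40, Echo), (Lee, 8, 36, qa, Uma, 27, Echo), (Ned, 14, 14, qa, Kim, 40, Echo), (Ned, 14, 14, qa, Uma, 27, Echo), (Pat, 37, 30, qa, Kim, 40, Echo), (Pat, 37, 30, qa, Uma, 27, Echo), (Tai, 27, 40, bio, Tai, 34, Atlas), (Tai, 27, 40, bio, Yan, 23, Atlas)}
Projecting to mname, genre (4 duplicate(s) eliminated): {(Kim, qa), (Quin, k1), (Tai, bio), (Uma, qa), (Yan, bio)}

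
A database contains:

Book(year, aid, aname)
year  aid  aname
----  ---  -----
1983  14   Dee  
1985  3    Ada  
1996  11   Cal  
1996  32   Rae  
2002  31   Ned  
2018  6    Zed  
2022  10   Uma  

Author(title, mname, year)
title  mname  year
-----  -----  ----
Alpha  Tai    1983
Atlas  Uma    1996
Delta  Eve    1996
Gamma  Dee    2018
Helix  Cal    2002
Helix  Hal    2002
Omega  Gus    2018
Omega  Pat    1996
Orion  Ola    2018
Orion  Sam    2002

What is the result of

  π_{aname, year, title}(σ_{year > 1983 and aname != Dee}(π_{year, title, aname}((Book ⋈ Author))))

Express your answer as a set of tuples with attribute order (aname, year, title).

{(Cal, 1996, Atlas), (Cal, 1996, Delta), (Cal, 1996, Omega), (Ned, 2002, Helix), (Ned, 2002, Orion), (Rae, 1996, Atlas), (Rae, 1996, Delta), (Rae, 1996, Omega), (Zed, 2018, Gamma), (Zed, 2018, Omega), (Zed, 2018, Orion)}

Joining Book and Author on year yields {(1983, 14, Dee, Alpha, Tai), (1996, 11, Cal, Atlas, Uma), (1996, 11, Cal, Delta, Eve), (1996, 11, Cal, Omega, Pat), (1996, 32, Rae, Atlas, Uma), (1996, 32, Rae, Delta, Eve), (1996, 32, Rae, Omega, Pat), (2002, 31, Ned, Helix, Cal), (2002, 31, Ned, Helix, Hal), (2002, 31, Ned, Orion, Sam), (2018, 6, Zed, Gamma, Dee), (2018, 6, Zed, Omega, Gus), (2018, 6, Zed, Orion, Ola)}.
π[year, title, aname]: project onto (year, title, aname) (1 duplicate(s) eliminated) → {(1983, Alpha, Dee), (1996, Atlas, Cal), (1996, Atlas, Rae), (1996, Delta, Cal), (1996, Delta, Rae), (1996, Omega, Cal), (1996, Omega, Rae), (2002, Helix, Ned), (2002, Orion, Ned), (2018, Gamma, Zed), (2018, Omega, Zed), (2018, Orion, Zed)}
Apply σ_{year > 1983 and aname != Dee}; surviving tuples: {(1996, Atlas, Cal), (1996, Atlas, Rae), (1996, Delta, Cal), (1996, Delta, Rae), (1996, Omega, Cal), (1996, Omega, Rae), (2002, Helix, Ned), (2002, Orion, Ned), (2018, Gamma, Zed), (2018, Omega, Zed), (2018, Orion, Zed)}
π[aname, year, title]: project onto (aname, year, title) → {(Cal, 1996, Atlas), (Cal, 1996, Delta), (Cal, 1996, Omega), (Ned, 2002, Helix), (Ned, 2002, Orion), (Rae, 1996, Atlas), (Rae, 1996, Delta), (Rae, 1996, Omega), (Zed, 2018, Gamma), (Zed, 2018, Omega), (Zed, 2018, Orion)}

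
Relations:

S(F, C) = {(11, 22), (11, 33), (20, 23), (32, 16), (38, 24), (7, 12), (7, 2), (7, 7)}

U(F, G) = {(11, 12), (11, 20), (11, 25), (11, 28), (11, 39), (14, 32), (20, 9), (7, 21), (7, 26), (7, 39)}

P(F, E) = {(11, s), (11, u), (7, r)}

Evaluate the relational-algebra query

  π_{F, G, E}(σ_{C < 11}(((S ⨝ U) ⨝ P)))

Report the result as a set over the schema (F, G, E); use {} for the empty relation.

{(7, 21, r), (7, 26, r), (7, 39, r)}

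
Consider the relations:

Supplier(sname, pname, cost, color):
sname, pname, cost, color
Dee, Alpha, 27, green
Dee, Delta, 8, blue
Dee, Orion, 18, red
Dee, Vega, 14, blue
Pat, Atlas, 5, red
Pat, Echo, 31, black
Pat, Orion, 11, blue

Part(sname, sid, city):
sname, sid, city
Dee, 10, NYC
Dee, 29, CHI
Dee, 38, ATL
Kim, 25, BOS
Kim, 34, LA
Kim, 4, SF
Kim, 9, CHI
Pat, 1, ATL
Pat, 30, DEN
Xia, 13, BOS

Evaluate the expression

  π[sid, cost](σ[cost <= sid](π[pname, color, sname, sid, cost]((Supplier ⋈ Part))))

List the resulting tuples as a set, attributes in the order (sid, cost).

Natural join on sname: {(Dee, Alpha, 27, green, 10, NYC), (Dee, Alpha, 27, green, 29, CHI), (Dee, Alpha, 27, green, 38, ATL), (Dee, Delta, 8, blue, 10, NYC), (Dee, Delta, 8, blue, 29, CHI), (Dee, Delta, 8, blue, 38, ATL), (Dee, Orion, 18, red, 10, NYC), (Dee, Orion, 18, red, 29, CHI), (Dee, Orion, 18, red, 38, ATL), (Dee, Vega, 14, blue, 10, NYC), (Dee, Vega, 14, blue, 29, CHI), (Dee, Vega, 14, blue, 38, ATL), (Pat, Atlas, 5, red, 1, ATL), (Pat, Atlas, 5, red, 30, DEN), (Pat, Echo, 31, black, 1, ATL), (Pat, Echo, 31, black, 30, DEN), (Pat, Orion, 11, blue, 1, ATL), (Pat, Orion, 11, blue, 30, DEN)}
π_{pname, color, sname, sid, cost} gives {(Alpha, green, Dee, 10, 27), (Alpha, green, Dee, 29, 27), (Alpha, green, Dee, 38, 27), (Atlas, red, Pat, 1, 5), (Atlas, red, Pat, 30, 5), (Delta, blue, Dee, 10, 8), (Delta, blue, Dee, 29, 8), (Delta, blue, Dee, 38, 8), (Echo, black, Pat, 1, 31), (Echo, black, Pat, 30, 31), (Orion, blue, Pat, 1, 11), (Orion, blue, Pat, 30, 11), (Orion, red, Dee, 10, 18), (Orion, red, Dee, 29, 18), (Orion, red, Dee, 38, 18), (Vega, blue, Dee, 10, 14), (Vega, blue, Dee, 29, 14), (Vega, blue, Dee, 38, 14)}.
Apply σ_{cost <= sid}; surviving tuples: {(Alpha, green, Dee, 29, 27), (Alpha, green, Dee, 38, 27), (Atlas, red, Pat, 30, 5), (Delta, blue, Dee, 10, 8), (Delta, blue, Dee, 29, 8), (Delta, blue, Dee, 38, 8), (Orion, blue, Pat, 30, 11), (Orion, red, Dee, 29, 18), (Orion, red, Dee, 38, 18), (Vega, blue, Dee, 29, 14), (Vega, blue, Dee, 38, 14)}
π_{sid, cost} gives {(10, 8), (29, 14), (29, 18), (29, 27), (29, 8), (30, 11), (30, 5), (38, 14), (38, 18), (38, 27), (38, 8)}.

{(10, 8), (29, 14), (29, 18), (29, 27), (29, 8), (30, 11), (30, 5), (38, 14), (38, 18), (38, 27), (38, 8)}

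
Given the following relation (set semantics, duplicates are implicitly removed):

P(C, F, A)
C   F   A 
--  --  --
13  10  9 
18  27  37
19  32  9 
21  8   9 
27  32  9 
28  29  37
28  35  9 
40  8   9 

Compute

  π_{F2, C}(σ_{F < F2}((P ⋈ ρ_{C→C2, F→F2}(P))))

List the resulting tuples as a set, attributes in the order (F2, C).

{(10, 21), (10, 40), (29, 18), (32, 13), (32, 21), (32, 40), (35, 13), (35, 19), (35, 21), (35, 27), (35, 40)}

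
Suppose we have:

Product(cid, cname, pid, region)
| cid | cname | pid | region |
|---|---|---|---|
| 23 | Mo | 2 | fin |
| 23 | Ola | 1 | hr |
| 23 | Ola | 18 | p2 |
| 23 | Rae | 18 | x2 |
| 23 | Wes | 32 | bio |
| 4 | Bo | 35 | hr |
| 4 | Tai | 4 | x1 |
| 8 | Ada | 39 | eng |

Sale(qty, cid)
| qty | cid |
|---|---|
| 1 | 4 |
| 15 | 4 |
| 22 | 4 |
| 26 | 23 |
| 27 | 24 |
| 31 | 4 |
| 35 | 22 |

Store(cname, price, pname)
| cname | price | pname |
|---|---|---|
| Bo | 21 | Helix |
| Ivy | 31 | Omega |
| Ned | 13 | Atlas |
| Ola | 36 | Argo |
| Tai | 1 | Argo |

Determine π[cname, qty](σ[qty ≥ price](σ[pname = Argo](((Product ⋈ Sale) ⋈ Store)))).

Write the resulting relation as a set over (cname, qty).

{(Tai, 1), (Tai, 15), (Tai, 22), (Tai, 31)}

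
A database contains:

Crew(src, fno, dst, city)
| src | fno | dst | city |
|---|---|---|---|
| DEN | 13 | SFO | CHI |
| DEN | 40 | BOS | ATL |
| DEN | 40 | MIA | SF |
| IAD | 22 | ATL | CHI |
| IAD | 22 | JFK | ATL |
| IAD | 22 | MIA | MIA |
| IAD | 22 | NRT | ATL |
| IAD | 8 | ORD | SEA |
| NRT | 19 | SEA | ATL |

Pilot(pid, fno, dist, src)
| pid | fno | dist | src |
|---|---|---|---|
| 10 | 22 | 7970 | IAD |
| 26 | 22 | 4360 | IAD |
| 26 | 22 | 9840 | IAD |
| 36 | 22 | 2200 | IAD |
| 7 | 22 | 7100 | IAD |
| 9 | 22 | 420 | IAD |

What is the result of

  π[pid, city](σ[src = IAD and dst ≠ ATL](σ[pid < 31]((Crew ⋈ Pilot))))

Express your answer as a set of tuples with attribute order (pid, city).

{(10, ATL), (10, MIA), (26, ATL), (26, MIA), (7, ATL), (7, MIA), (9, ATL), (9, MIA)}

Natural join on src, fno: {(IAD, 22, ATL, CHI, 10, 7970), (IAD, 22, ATL, CHI, 26, 4360), (IAD, 22, ATL, CHI, 26, 9840), (IAD, 22, ATL, CHI, 36, 2200), (IAD, 22, ATL, CHI, 7, 7100), (IAD, 22, ATL, CHI, 9, 420), (IAD, 22, JFK, ATL, 10, 7970), (IAD, 22, JFK, ATL, 26, 4360), (IAD, 22, JFK, ATL, 26, 9840), (IAD, 22, JFK, ATL, 36, 2200), (IAD, 22, JFK, ATL, 7, 7100), (IAD, 22, JFK, ATL, 9, 420), (IAD, 22, MIA, MIA, 10, 7970), (IAD, 22, MIA, MIA, 26, 4360), (IAD, 22, MIA, MIA, 26, 9840), (IAD, 22, MIA, MIA, 36, 2200), (IAD, 22, MIA, MIA, 7, 7100), (IAD, 22, MIA, MIA, 9, 420), (IAD, 22, NRT, ATL, 10, 7970), (IAD, 22, NRT, ATL, 26, 4360), (IAD, 22, NRT, ATL, 26, 9840), (IAD, 22, NRT, ATL, 36, 2200), (IAD, 22, NRT, ATL, 7, 7100), (IAD, 22, NRT, ATL, 9, 420)}
σ[pid < 31]: keep tuples satisfying pid < 31 → {(IAD, 22, ATL, CHI, 10, 7970), (IAD, 22, ATL, CHI, 26, 4360), (IAD, 22, ATL, CHI, 26, 9840), (IAD, 22, ATL, CHI, 7, 7100), (IAD, 22, ATL, CHI, 9, 420), (IAD, 22, JFK, ATL, 10, 7970), (IAD, 22, JFK, ATL, 26, 4360), (IAD, 22, JFK, ATL, 26, 9840), (IAD, 22, JFK, ATL, 7, 7100), (IAD, 22, JFK, ATL, 9, 420), (IAD, 22, MIA, MIA, 10, 7970), (IAD, 22, MIA, MIA, 26, 4360), (IAD, 22, MIA, MIA, 26, 9840), (IAD, 22, MIA, MIA, 7, 7100), (IAD, 22, MIA, MIA, 9, 420), (IAD, 22, NRT, ATL, 10, 7970), (IAD, 22, NRT, ATL, 26, 4360), (IAD, 22, NRT, ATL, 26, 9840), (IAD, 22, NRT, ATL, 7, 7100), (IAD, 22, NRT, ATL, 9, 420)}
σ[src = IAD and dst ≠ ATL]: keep tuples satisfying src = IAD and dst ≠ ATL → {(IAD, 22, JFK, ATL, 10, 7970), (IAD, 22, JFK, ATL, 26, 4360), (IAD, 22, JFK, ATL, 26, 9840), (IAD, 22, JFK, ATL, 7, 7100), (IAD, 22, JFK, ATL, 9, 420), (IAD, 22, MIA, MIA, 10, 7970), (IAD, 22, MIA, MIA, 26, 4360), (IAD, 22, MIA, MIA, 26, 9840), (IAD, 22, MIA, MIA, 7, 7100), (IAD, 22, MIA, MIA, 9, 420), (IAD, 22, NRT, ATL, 10, 7970), (IAD, 22, NRT, ATL, 26, 4360), (IAD, 22, NRT, ATL, 26, 9840), (IAD, 22, NRT, ATL, 7, 7100), (IAD, 22, NRT, ATL, 9, 420)}
π_{pid, city} gives {(10, ATL), (10, MIA), (26, ATL), (26, MIA), (7, ATL), (7, MIA), (9, ATL), (9, MIA)} (7 duplicate(s) eliminated).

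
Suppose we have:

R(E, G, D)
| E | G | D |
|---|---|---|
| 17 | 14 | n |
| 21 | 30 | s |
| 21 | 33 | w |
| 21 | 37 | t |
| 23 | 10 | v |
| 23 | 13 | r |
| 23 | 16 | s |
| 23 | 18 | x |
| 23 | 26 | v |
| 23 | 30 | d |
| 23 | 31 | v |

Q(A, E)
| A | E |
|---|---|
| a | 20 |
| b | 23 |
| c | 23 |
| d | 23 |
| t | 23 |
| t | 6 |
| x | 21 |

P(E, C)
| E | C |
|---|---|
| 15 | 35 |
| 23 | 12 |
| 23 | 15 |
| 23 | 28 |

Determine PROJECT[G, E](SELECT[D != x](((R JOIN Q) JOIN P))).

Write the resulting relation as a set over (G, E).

{(10, 23), (13, 23), (16, 23), (26, 23), (30, 23), (31, 23)}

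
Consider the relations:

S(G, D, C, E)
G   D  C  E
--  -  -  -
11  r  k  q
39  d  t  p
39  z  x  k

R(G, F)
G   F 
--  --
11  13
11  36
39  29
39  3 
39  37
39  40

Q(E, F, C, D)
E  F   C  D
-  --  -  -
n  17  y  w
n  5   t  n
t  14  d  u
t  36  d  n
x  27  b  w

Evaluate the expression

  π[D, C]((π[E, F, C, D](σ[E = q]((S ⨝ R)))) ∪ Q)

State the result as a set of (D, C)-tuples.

{(n, d), (n, t), (r, k), (u, d), (w, b), (w, y)}

Natural join on G: {(11, r, k, q, 13), (11, r, k, q, 36), (39, d, t, p, 29), (39, d, t, p, 3), (39, d, t, p, 37), (39, d, t, p, 40), (39, z, x, k, 29), (39, z, x, k, 3), (39, z, x, k, 37), (39, z, x, k, 40)}
Apply σ_{E = q}; surviving tuples: {(11, r, k, q, 13), (11, r, k, q, 36)}
π[E, F, C, D]: project onto (E, F, C, D) → {(q, 13, k, r), (q, 36, k, r)}
Union: {(q, 13, k, r), (q, 36, k, r)} with {(n, 17, y, w), (n, 5, t, n), (t, 14, d, u), (t, 36, d, n), (x, 27, b, w)} → {(n, 17, y, w), (n, 5, t, n), (q, 13, k, r), (q, 36, k, r), (t, 14, d, u), (t, 36, d, n), (x, 27, b, w)}
π[D, C]: project onto (D, C) (1 duplicate(s) eliminated) → {(n, d), (n, t), (r, k), (u, d), (w, b), (w, y)}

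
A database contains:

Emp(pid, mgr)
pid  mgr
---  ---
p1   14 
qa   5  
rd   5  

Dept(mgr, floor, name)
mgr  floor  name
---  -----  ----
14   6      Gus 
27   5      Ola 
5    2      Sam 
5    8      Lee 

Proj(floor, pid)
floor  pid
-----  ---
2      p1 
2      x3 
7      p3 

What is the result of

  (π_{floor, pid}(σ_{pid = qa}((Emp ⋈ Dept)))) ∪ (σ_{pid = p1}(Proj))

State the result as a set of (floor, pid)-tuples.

{(2, p1), (2, qa), (8, qa)}

Natural join on mgr: {(p1, 14, 6, Gus), (qa, 5, 2, Sam), (qa, 5, 8, Lee), (rd, 5, 2, Sam), (rd, 5, 8, Lee)}
Filtering on pid = qa leaves {(qa, 5, 2, Sam), (qa, 5, 8, Lee)}.
Projecting to floor, pid: {(2, qa), (8, qa)}
Filtering on pid = p1 leaves {(2, p1)}.
Taking the union: {(2, p1), (2, qa), (8, qa)}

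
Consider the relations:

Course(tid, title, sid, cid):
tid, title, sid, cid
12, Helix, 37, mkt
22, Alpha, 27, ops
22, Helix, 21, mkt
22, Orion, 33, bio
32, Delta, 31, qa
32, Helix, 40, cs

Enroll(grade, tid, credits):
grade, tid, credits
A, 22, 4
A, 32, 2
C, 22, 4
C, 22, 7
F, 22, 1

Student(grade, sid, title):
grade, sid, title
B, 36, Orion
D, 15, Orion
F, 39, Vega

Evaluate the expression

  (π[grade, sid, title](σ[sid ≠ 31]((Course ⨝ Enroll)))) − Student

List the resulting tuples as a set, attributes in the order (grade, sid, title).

Joining Course and Enroll on tid yields {(22, Alpha, 27, ops, A, 4), (22, Alpha, 27, ops, C, 4), (22, Alpha, 27, ops, C, 7), (22, Alpha, 27, ops, F, 1), (22, Helix, 21, mkt, A, 4), (22, Helix, 21, mkt, C, 4), (22, Helix, 21, mkt, C, 7), (22, Helix, 21, mkt, F, 1), (22, Orion, 33, bio, A, 4), (22, Orion, 33, bio, C, 4), (22, Orion, 33, bio, C, 7), (22, Orion, 33, bio, F, 1), (32, Delta, 31, qa, A, 2), (32, Helix, 40, cs, A, 2)}.
Apply σ_{sid ≠ 31}; surviving tuples: {(22, Alpha, 27, ops, A, 4), (22, Alpha, 27, ops, C, 4), (22, Alpha, 27, ops, C, 7), (22, Alpha, 27, ops, F, 1), (22, Helix, 21, mkt, A, 4), (22, Helix, 21, mkt, C, 4), (22, Helix, 21, mkt, C, 7), (22, Helix, 21, mkt, F, 1), (22, Orion, 33, bio, A, 4), (22, Orion, 33, bio, C, 4), (22, Orion, 33, bio, C, 7), (22, Orion, 33, bio, F, 1), (32, Helix, 40, cs, A, 2)}
Keep only column(s) grade, sid, title (3 duplicate(s) eliminated): {(A, 21, Helix), (A, 27, Alpha), (A, 33, Orion), (A, 40, Helix), (C, 21, Helix), (C, 27, Alpha), (C, 33, Orion), (F, 21, Helix), (F, 27, Alpha), (F, 33, Orion)}
Difference: {(A, 21, Helix), (A, 27, Alpha), (A, 33, Orion), (A, 40, Helix), (C, 21, Helix), (C, 27, Alpha), (C, 33, Orion), (F, 21, Helix), (F, 27, Alpha), (F, 33, Orion)} with {(B, 36, Orion), (D, 15, Orion), (F, 39, Vega)} → {(A, 21, Helix), (A, 27, Alpha), (A, 33, Orion), (A, 40, Helix), (C, 21, Helix), (C, 27, Alpha), (C, 33, Orion), (F, 21, Helix), (F, 27, Alpha), (F, 33, Orion)}

{(A, 21, Helix), (A, 27, Alpha), (A, 33, Orion), (A, 40, Helix), (C, 21, Helix), (C, 27, Alpha), (C, 33, Orion), (F, 21, Helix), (F, 27, Alpha), (F, 33, Orion)}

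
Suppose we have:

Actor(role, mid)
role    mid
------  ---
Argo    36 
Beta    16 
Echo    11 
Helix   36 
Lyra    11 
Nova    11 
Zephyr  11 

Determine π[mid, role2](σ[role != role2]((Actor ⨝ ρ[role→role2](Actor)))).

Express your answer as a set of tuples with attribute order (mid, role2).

{(11, Echo), (11, Lyra), (11, Nova), (11, Zephyr), (36, Argo), (36, Helix)}

ρ[role→role2]: schema becomes (role2, mid); tuples unchanged.
Actor ⋈ ρ[role→role2](Actor) (natural join on mid): {(Argo, 36, Argo), (Argo, 36, Helix), (Beta, 16, Beta), (Echo, 11, Echo), (Echo, 11, Lyra), (Echo, 11, Nova), (Echo, 11, Zephyr), (Helix, 36, Argo), (Helix, 36, Helix), (Lyra, 11, Echo), (Lyra, 11, Lyra), (Lyra, 11, Nova), (Lyra, 11, Zephyr), (Nova, 11, Echo), (Nova, 11, Lyra), (Nova, 11, Nova), (Nova, 11, Zephyr), (Zephyr, 11, Echo), (Zephyr, 11, Lyra), (Zephyr, 11, Nova), (Zephyr, 11, Zephyr)}
Filtering on role != role2 leaves {(Argo, 36, Helix), (Echo, 11, Lyra), (Echo, 11, Nova), (Echo, 11, Zephyr), (Helix, 36, Argo), (Lyra, 11, Echo), (Lyra, 11, Nova), (Lyra, 11, Zephyr), (Nova, 11, Echo), (Nova, 11, Lyra), (Nova, 11, Zephyr), (Zephyr, 11, Echo), (Zephyr, 11, Lyra), (Zephyr, 11, Nova)}.
π[mid, role2]: project onto (mid, role2) (8 duplicate(s) eliminated) → {(11, Echo), (11, Lyra), (11, Nova), (11, Zephyr), (36, Argo), (36, Helix)}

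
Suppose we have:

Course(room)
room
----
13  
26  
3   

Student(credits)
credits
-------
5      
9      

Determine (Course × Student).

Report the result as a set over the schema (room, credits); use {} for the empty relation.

{(13, 5), (13, 9), (26, 5), (26, 9), (3, 5), (3, 9)}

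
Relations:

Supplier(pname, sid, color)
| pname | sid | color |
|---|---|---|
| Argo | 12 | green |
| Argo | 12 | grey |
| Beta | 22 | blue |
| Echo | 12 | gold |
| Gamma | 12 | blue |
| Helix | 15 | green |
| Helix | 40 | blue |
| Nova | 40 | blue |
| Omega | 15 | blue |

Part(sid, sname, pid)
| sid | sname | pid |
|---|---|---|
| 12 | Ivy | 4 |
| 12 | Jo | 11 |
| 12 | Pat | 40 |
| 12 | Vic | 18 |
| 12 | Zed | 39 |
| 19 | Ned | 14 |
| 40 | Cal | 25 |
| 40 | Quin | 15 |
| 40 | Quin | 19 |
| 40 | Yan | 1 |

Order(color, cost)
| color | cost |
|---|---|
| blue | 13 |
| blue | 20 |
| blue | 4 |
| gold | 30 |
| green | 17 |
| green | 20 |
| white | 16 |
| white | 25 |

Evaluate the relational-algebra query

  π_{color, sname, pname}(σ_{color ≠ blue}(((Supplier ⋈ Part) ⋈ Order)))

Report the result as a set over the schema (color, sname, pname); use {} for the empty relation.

{(gold, Ivy, Echo), (gold, Jo, Echo), (gold, Pat, Echo), (gold, Vic, Echo), (gold, Zed, Echo), (green, Ivy, Argo), (green, Jo, Argo), (green, Pat, Argo), (green, Vic, Argo), (green, Zed, Argo)}

Natural join on sid: {(Argo, 12, green, Ivy, 4), (Argo, 12, green, Jo, 11), (Argo, 12, green, Pat, 40), (Argo, 12, green, Vic, 18), (Argo, 12, green, Zed, 39), (Argo, 12, grey, Ivy, 4), (Argo, 12, grey, Jo, 11), (Argo, 12, grey, Pat, 40), (Argo, 12, grey, Vic, 18), (Argo, 12, grey, Zed, 39), (Echo, 12, gold, Ivy, 4), (Echo, 12, gold, Jo, 11), (Echo, 12, gold, Pat, 40), (Echo, 12, gold, Vic, 18), (Echo, 12, gold, Zed, 39), (Gamma, 12, blue, Ivy, 4), (Gamma, 12, blue, Jo, 11), (Gamma, 12, blue, Pat, 40), (Gamma, 12, blue, Vic, 18), (Gamma, 12, blue, Zed, 39), (Helix, 40, blue, Cal, 25), (Helix, 40, blue, Quin, 15), (Helix, 40, blue, Quin, 19), (Helix, 40, blue, Yan, 1), (Nova, 40, blue, Cal, 25), (Nova, 40, blue, Quin, 15), (Nova, 40, blue, Quin, 19), (Nova, 40, blue, Yan, 1)}
Natural join on color: {(Argo, 12, green, Ivy, 4, 17), (Argo, 12, green, Ivy, 4, 20), (Argo, 12, green, Jo, 11, 17), (Argo, 12, green, Jo, 11, 20), (Argo, 12, green, Pat, 40, 17), (Argo, 12, green, Pat, 40, 20), (Argo, 12, green, Vic, 18, 17), (Argo, 12, green, Vic, 18, 20), (Argo, 12, green, Zed, 39, 17), (Argo, 12, green, Zed, 39, 20), (Echo, 12, gold, Ivy, 4, 30), (Echo, 12, gold, Jo, 11, 30), (Echo, 12, gold, Pat, 40, 30), (Echo, 12, gold, Vic, 18, 30), (Echo, 12, gold, Zed, 39, 30), (Gamma, 12, blue, Ivy, 4, 13), (Gamma, 12, blue, Ivy, 4, 20), (Gamma, 12, blue, Ivy, 4, 4), (Gamma, 12, blue, Jo, 11, 13), (Gamma, 12, blue, Jo, 11, 20), (Gamma, 12, blue, Jo, 11, 4), (Gamma, 12, blue, Pat, 40, 13), (Gamma, 12, blue, Pat, 40, 20), (Gamma, 12, blue, Pat, 40, 4), (Gamma, 12, blue, Vic, 18, 13), (Gamma, 12, blue, Vic, 18, 20), (Gamma, 12, blue, Vic, 18, 4), (Gamma, 12, blue, Zed, 39, 13), (Gamma, 12, blue, Zed, 39, 20), (Gamma, 12, blue, Zed, 39, 4), (Helix, 40, blue, Cal, 25, 13), (Helix, 40, blue, Cal, 25, 20), (Helix, 40, blue, Cal, 25, 4), (Helix, 40, blue, Quin, 15, 13), (Helix, 40, blue, Quin, 15, 20), (Helix, 40, blue, Quin, 15, 4), (Helix, 40, blue, Quin, 19, 13), (Helix, 40, blue, Quin, 19, 20), (Helix, 40, blue, Quin, 19, 4), (Helix, 40, blue, Yan, 1, 13), (Helix, 40, blue, Yan, 1, 20), (Helix, 40, blue, Yan, 1, 4), (Nova, 40, blue, Cal, 25, 13), (Nova, 40, blue, Cal, 25, 20), (Nova, 40, blue, Cal, 25, 4), (Nova, 40, blue, Quin, 15, 13), (Nova, 40, blue, Quin, 15, 20), (Nova, 40, blue, Quin, 15, 4), (Nova, 40, blue, Quin, 19, 13), (Nova, 40, blue, Quin, 19, 20), (Nova, 40, blue, Quin, 19, 4), (Nova, 40, blue, Yan, 1, 13), (Nova, 40, blue, Yan, 1, 20), (Nova, 40, blue, Yan, 1, 4)}
Filtering on color ≠ blue leaves {(Argo, 12, green, Ivy, 4, 17), (Argo, 12, green, Ivy, 4, 20), (Argo, 12, green, Jo, 11, 17), (Argo, 12, green, Jo, 11, 20), (Argo, 12, green, Pat, 40, 17), (Argo, 12, green, Pat, 40, 20), (Argo, 12, green, Vic, 18, 17), (Argo, 12, green, Vic, 18, 20), (Argo, 12, green, Zed, 39, 17), (Argo, 12, green, Zed, 39, 20), (Echo, 12, gold, Ivy, 4, 30), (Echo, 12, gold, Jo, 11, 30), (Echo, 12, gold, Pat, 40, 30), (Echo, 12, gold, Vic, 18, 30), (Echo, 12, gold, Zed, 39, 30)}.
π[color, sname, pname]: project onto (color, sname, pname) (5 duplicate(s) eliminated) → {(gold, Ivy, Echo), (gold, Jo, Echo), (gold, Pat, Echo), (gold, Vic, Echo), (gold, Zed, Echo), (green, Ivy, Argo), (green, Jo, Argo), (green, Pat, Argo), (green, Vic, Argo), (green, Zed, Argo)}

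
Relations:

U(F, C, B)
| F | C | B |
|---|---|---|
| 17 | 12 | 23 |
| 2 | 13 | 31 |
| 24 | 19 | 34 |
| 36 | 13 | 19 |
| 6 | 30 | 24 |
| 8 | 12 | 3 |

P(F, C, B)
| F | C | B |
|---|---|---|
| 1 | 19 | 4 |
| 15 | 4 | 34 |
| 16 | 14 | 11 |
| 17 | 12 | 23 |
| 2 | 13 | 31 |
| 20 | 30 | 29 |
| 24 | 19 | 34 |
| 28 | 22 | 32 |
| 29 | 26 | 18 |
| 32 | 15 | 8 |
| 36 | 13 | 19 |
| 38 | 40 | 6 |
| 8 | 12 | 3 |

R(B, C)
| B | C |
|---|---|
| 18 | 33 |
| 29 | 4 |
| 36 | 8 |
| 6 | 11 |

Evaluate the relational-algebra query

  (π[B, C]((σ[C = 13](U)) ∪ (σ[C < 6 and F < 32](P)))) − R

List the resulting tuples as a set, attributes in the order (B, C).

{(19, 13), (31, 13), (34, 4)}

σ[C = 13]: keep tuples satisfying C = 13 → {(2, 13, 31), (36, 13, 19)}
σ[C < 6 and F < 32]: keep tuples satisfying C < 6 and F < 32 → {(15, 4, 34)}
Taking the union: {(15, 4, 34), (2, 13, 31), (36, 13, 19)}
π_{B, C} gives {(19, 13), (31, 13), (34, 4)}.
Taking the difference: {(19, 13), (31, 13), (34, 4)}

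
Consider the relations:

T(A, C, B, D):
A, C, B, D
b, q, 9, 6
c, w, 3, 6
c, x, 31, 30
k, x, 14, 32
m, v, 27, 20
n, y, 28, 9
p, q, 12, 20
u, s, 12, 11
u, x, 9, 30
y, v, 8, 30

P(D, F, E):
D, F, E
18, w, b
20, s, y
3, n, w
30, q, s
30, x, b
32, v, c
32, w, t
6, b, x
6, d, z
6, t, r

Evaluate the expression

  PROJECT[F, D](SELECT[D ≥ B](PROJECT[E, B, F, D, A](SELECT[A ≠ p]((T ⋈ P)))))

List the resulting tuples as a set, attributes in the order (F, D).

{(b, 6), (d, 6), (q, 30), (t, 6), (v, 32), (w, 32), (x, 30)}

Joining T and P on D yields {(b, q, 9, 6, b, x), (b, q, 9, 6, d, z), (b, q, 9, 6, t, r), (c, w, 3, 6, b, x), (c, w, 3, 6, d, z), (c, w, 3, 6, t, r), (c, x, 31, 30, q, s), (c, x, 31, 30, x, b), (k, x, 14, 32, v, c), (k, x, 14, 32, w, t), (m, v, 27, 20, s, y), (p, q, 12, 20, s, y), (u, x, 9, 30, q, s), (u, x, 9, 30, x, b), (y, v, 8, 30, q, s), (y, v, 8, 30, x, b)}.
Filtering on A ≠ p leaves {(b, q, 9, 6, b, x), (b, q, 9, 6, d, z), (b, q, 9, 6, t, r), (c, w, 3, 6, b, x), (c, w, 3, 6, d, z), (c, w, 3, 6, t, r), (c, x, 31, 30, q, s), (c, x, 31, 30, x, b), (k, x, 14, 32, v, c), (k, x, 14, 32, w, t), (m, v, 27, 20, s, y), (u, x, 9, 30, q, s), (u, x, 9, 30, x, b), (y, v, 8, 30, q, s), (y, v, 8, 30, x, b)}.
π[E, B, F, D, A]: project onto (E, B, F, D, A) → {(b, 31, x, 30, c), (b, 8, x, 30, y), (b, 9, x, 30, u), (c, 14, v, 32, k), (r, 3, t, 6, c), (r, 9, t, 6, b), (s, 31, q, 30, c), (s, 8, q, 30, y), (s, 9, q, 30, u), (t, 14, w, 32, k), (x, 3, b, 6, c), (x, 9, b, 6, b), (y, 27, s, 20, m), (z, 3, d, 6, c), (z, 9, d, 6, b)}
Filtering on D ≥ B leaves {(b, 8, x, 30, y), (b, 9, x, 30, u), (c, 14, v, 32, k), (r, 3, t, 6, c), (s, 8, q, 30, y), (s, 9, q, 30, u), (t, 14, w, 32, k), (x, 3, b, 6, c), (z, 3, d, 6, c)}.
π[F, D]: project onto (F, D) (2 duplicate(s) eliminated) → {(b, 6), (d, 6), (q, 30), (t, 6), (v, 32), (w, 32), (x, 30)}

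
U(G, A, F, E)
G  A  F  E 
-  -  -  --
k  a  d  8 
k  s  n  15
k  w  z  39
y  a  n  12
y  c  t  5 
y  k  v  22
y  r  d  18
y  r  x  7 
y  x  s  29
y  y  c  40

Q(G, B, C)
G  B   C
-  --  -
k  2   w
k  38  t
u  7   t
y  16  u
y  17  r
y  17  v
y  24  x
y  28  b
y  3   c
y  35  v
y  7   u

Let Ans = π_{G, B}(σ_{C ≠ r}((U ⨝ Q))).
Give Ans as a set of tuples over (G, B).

Natural join on G: {(k, a, d, 8, 2, w), (k, a, d, 8, 38, t), (k, s, n, 15, 2, w), (k, s, n, 15, 38, t), (k, w, z, 39, 2, w), (k, w, z, 39, 38, t), (y, a, n, 12, 16, u), (y, a, n, 12, 17, r), (y, a, n, 12, 17, v), (y, a, n, 12, 24, x), (y, a, n, 12, 28, b), (y, a, n, 12, 3, c), (y, a, n, 12, 35, v), (y, a, n, 12, 7, u), (y, c, t, 5, 16, u), (y, c, t, 5, 17, r), (y, c, t, 5, 17, v), (y, c, t, 5, 24, x), (y, c, t, 5, 28, b), (y, c, t, 5, 3, c), (y, c, t, 5, 35, v), (y, c, t, 5, 7, u), (y, k, v, 22, 16, u), (y, k, v, 22, 17, r), (y, k, v, 22, 17, v), (y, k, v, 22, 24, x), (y, k, v, 22, 28, b), (y, k, v, 22, 3, c), (y, k, v, 22, 35, v), (y, k, v, 22, 7, u), (y, r, d, 18, 16, u), (y, r, d, 18, 17, r), (y, r, d, 18, 17, v), (y, r, d, 18, 24, x), (y, r, d, 18, 28, b), (y, r, d, 18, 3, c), (y, r, d, 18, 35, v), (y, r, d, 18, 7, u), (y, r, x, 7, 16, u), (y, r, x, 7, 17, r), (y, r, x, 7, 17, v), (y, r, x, 7, 24, x), (y, r, x, 7, 28, b), (y, r, x, 7, 3, c), (y, r, x, 7, 35, v), (y, r, x, 7, 7, u), (y, x, s, 29, 16, u), (y, x, s, 29, 17, r), (y, x, s, 29, 17, v), (y, x, s, 29, 24, x), (y, x, s, 29, 28, b), (y, x, s, 29, 3, c), (y, x, s, 29, 35, v), (y, x, s, 29, 7, u), (y, y, c, 40, 16, u), (y, y, c, 40, 17, r), (y, y, c, 40, 17, v), (y, y, c, 40, 24, x), (y, y, c, 40, 28, b), (y, y, c, 40, 3, c), (y, y, c, 40, 35, v), (y, y, c, 40, 7, u)}
Filtering on C ≠ r leaves {(k, a, d, 8, 2, w), (k, a, d, 8, 38, t), (k, s, n, 15, 2, w), (k, s, n, 15, 38, t), (k, w, z, 39, 2, w), (k, w, z, 39, 38, t), (y, a, n, 12, 16, u), (y, a, n, 12, 17, v), (y, a, n, 12, 24, x), (y, a, n, 12, 28, b), (y, a, n, 12, 3, c), (y, a, n, 12, 35, v), (y, a, n, 12, 7, u), (y, c, t, 5, 16, u), (y, c, t, 5, 17, v), (y, c, t, 5, 24, x), (y, c, t, 5, 28, b), (y, c, t, 5, 3, c), (y, c, t, 5, 35, v), (y, c, t, 5, 7, u), (y, k, v, 22, 16, u), (y, k, v, 22, 17, v), (y, k, v, 22, 24, x), (y, k, v, 22, 28, b), (y, k, v, 22, 3, c), (y, k, v, 22, 35, v), (y, k, v, 22, 7, u), (y, r, d, 18, 16, u), (y, r, d, 18, 17, v), (y, r, d, 18, 24, x), (y, r, d, 18, 28, b), (y, r, d, 18, 3, c), (y, r, d, 18, 35, v), (y, r, d, 18, 7, u), (y, r, x, 7, 16, u), (y, r, x, 7, 17, v), (y, r, x, 7, 24, x), (y, r, x, 7, 28, b), (y, r, x, 7, 3, c), (y, r, x, 7, 35, v), (y, r, x, 7, 7, u), (y, x, s, 29, 16, u), (y, x, s, 29, 17, v), (y, x, s, 29, 24, x), (y, x, s, 29, 28, b), (y, x, s, 29, 3, c), (y, x, s, 29, 35, v), (y, x, s, 29, 7, u), (y, y, c, 40, 16, u), (y, y, c, 40, 17, v), (y, y, c, 40, 24, x), (y, y, c, 40, 28, b), (y, y, c, 40, 3, c), (y, y, c, 40, 35, v), (y, y, c, 40, 7, u)}.
π_{G, B} gives {(k, 2), (k, 38), (y, 16), (y, 17), (y, 24), (y, 28), (y, 3), (y, 35), (y, 7)} (46 duplicate(s) eliminated).

{(k, 2), (k, 38), (y, 16), (y, 17), (y, 24), (y, 28), (y, 3), (y, 35), (y, 7)}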